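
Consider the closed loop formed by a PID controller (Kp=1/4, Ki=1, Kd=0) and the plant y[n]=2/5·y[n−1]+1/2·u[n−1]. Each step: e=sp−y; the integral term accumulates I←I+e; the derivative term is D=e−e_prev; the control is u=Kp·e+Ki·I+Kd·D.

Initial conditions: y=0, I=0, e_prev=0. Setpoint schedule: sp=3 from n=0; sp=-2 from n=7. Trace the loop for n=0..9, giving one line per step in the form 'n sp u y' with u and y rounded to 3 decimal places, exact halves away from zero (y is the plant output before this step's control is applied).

0 3 3.750 0.000
1 3 4.406 1.875
2 3 4.184 2.953
3 3 3.831 3.273
4 3 3.618 3.225
5 3 3.551 3.099
6 3 3.557 3.015
7 -2 -2.670 2.984
8 -2 -3.747 -0.141
9 -2 -3.370 -1.930

(exact arithmetic carried between steps; '≈' marks a value shown rounded to 6 d.p. or computed from one; I and e_prev carry over from the previous line; the table rounds u and y to 3 d.p., halves away from zero)
n=0: y=0, sp=3, e=sp−y=3; I=3, D=e−e_prev=3; u=1/4·3+1·3+0·3=3.75; next y=2/5·0+1/2·3.75=1.875
n=1: y=1.875, sp=3, e=sp−y=1.125; I=4.125, D=e−e_prev=-1.875; u=1/4·1.125+1·4.125+0·(-1.875)=4.40625; next y=2/5·1.875+1/2·4.40625=2.953125
n=2: y=2.953125, sp=3, e=sp−y=0.046875; I=4.171875, D=e−e_prev=-1.078125; u=1/4·0.046875+1·4.171875+0·(-1.078125)≈4.183594; next y=2/5·2.953125+1/2·4.183594≈3.273047
n=3: y≈3.273047, sp=3, e=sp−y≈-0.273047; I≈3.898828, D=e−e_prev≈-0.319922; u=1/4·(-0.273047)+1·3.898828+0·(-0.319922)≈3.830566; next y=2/5·3.273047+1/2·3.830566≈3.224502
n=4: y≈3.224502, sp=3, e=sp−y≈-0.224502; I≈3.674326, D=e−e_prev≈0.048545; u=1/4·(-0.224502)+1·3.674326+0·0.048545≈3.618201; next y=2/5·3.224502+1/2·3.618201≈3.098901
n=5: y≈3.098901, sp=3, e=sp−y≈-0.098901; I≈3.575425, D=e−e_prev≈0.125601; u=1/4·(-0.098901)+1·3.575425+0·0.125601≈3.550700; next y=2/5·3.098901+1/2·3.550700≈3.014910
n=6: y≈3.014910, sp=3, e=sp−y≈-0.014910; I≈3.560515, D=e−e_prev≈0.083991; u=1/4·(-0.014910)+1·3.560515+0·0.083991≈3.556787; next y=2/5·3.014910+1/2·3.556787≈2.984358
n=7: y≈2.984358, sp=-2, e=sp−y≈-4.984358; I≈-1.423843, D=e−e_prev≈-4.969447; u=1/4·(-4.984358)+1·(-1.423843)+0·(-4.969447)≈-2.669932; next y=2/5·2.984358+1/2·(-2.669932)≈-0.141223
n=8: y≈-0.141223, sp=-2, e=sp−y≈-1.858777; I≈-3.282620, D=e−e_prev≈3.125581; u=1/4·(-1.858777)+1·(-3.282620)+0·3.125581≈-3.747314; next y=2/5·(-0.141223)+1/2·(-3.747314)≈-1.930146
n=9: y≈-1.930146, sp=-2, e=sp−y≈-0.069854; I≈-3.352474, D=e−e_prev≈1.788923; u=1/4·(-0.069854)+1·(-3.352474)+0·1.788923≈-3.369937; next y=2/5·(-1.930146)+1/2·(-3.369937)≈-2.457027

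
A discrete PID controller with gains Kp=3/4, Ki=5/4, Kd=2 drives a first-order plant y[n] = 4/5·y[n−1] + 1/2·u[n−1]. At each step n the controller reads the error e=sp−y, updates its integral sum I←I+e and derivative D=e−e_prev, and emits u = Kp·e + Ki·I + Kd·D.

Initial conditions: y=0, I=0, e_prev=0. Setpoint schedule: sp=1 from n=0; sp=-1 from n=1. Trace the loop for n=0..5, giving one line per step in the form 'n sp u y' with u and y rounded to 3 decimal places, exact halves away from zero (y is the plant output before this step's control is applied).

0 1 4.000 0.000
1 -1 -12.750 2.000
2 -1 18.600 -4.775
3 -1 -31.251 5.480
4 -1 48.045 -11.242
5 -1 -77.680 15.029

(exact arithmetic carried between steps; '≈' marks a value shown rounded to 6 d.p. or computed from one; I and e_prev carry over from the previous line; the table rounds u and y to 3 d.p., halves away from zero)
n=0: y=0, sp=1, e=sp−y=1; I=1, D=e−e_prev=1; u=3/4·1+5/4·1+2·1=4; next y=4/5·0+1/2·4=2
n=1: y=2, sp=-1, e=sp−y=-3; I=-2, D=e−e_prev=-4; u=3/4·(-3)+5/4·(-2)+2·(-4)=-12.75; next y=4/5·2+1/2·(-12.75)=-4.775
n=2: y=-4.775, sp=-1, e=sp−y=3.775; I=1.775, D=e−e_prev=6.775; u=3/4·3.775+5/4·1.775+2·6.775=18.6; next y=4/5·(-4.775)+1/2·18.6=5.48
n=3: y=5.48, sp=-1, e=sp−y=-6.48; I=-4.705, D=e−e_prev=-10.255; u=3/4·(-6.48)+5/4·(-4.705)+2·(-10.255)=-31.25125; next y=4/5·5.48+1/2·(-31.25125)=-11.241625
n=4: y=-11.241625, sp=-1, e=sp−y=10.241625; I=5.536625, D=e−e_prev=16.721625; u=3/4·10.241625+5/4·5.536625+2·16.721625=48.04525; next y=4/5·(-11.241625)+1/2·48.04525=15.029325
n=5: y=15.029325, sp=-1, e=sp−y=-16.029325; I=-10.4927, D=e−e_prev=-26.27095; u=3/4·(-16.029325)+5/4·(-10.4927)+2·(-26.27095)≈-77.679769; next y=4/5·15.029325+1/2·(-77.679769)≈-26.816424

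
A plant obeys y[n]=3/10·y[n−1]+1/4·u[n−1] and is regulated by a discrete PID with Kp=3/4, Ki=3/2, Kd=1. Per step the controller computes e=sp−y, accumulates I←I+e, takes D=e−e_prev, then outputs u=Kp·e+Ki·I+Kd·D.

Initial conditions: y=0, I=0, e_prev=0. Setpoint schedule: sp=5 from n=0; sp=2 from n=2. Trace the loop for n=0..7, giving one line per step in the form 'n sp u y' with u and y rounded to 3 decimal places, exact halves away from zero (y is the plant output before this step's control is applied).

(exact arithmetic carried between steps; '≈' marks a value shown rounded to 6 d.p. or computed from one; I and e_prev carry over from the previous line; the table rounds u and y to 3 d.p., halves away from zero)
n=0: y=0, sp=5, e=sp−y=5; I=5, D=e−e_prev=5; u=3/4·5+3/2·5+1·5=16.25; next y=3/10·0+1/4·16.25=4.0625
n=1: y=4.0625, sp=5, e=sp−y=0.9375; I=5.9375, D=e−e_prev=-4.0625; u=3/4·0.9375+3/2·5.9375+1·(-4.0625)=5.546875; next y=3/10·4.0625+1/4·5.546875≈2.605469
n=2: y≈2.605469, sp=2, e=sp−y≈-0.605469; I≈5.332031, D=e−e_prev≈-1.542969; u=3/4·(-0.605469)+3/2·5.332031+1·(-1.542969)≈6.000977; next y=3/10·2.605469+1/4·6.000977≈2.281885
n=3: y≈2.281885, sp=2, e=sp−y≈-0.281885; I≈5.050146, D=e−e_prev≈0.323584; u=3/4·(-0.281885)+3/2·5.050146+1·0.323584≈7.687390; next y=3/10·2.281885+1/4·7.687390≈2.606413
n=4: y≈2.606413, sp=2, e=sp−y≈-0.606413; I≈4.443734, D=e−e_prev≈-0.324528; u=3/4·(-0.606413)+3/2·4.443734+1·(-0.324528)≈5.886262; next y=3/10·2.606413+1/4·5.886262≈2.253489
n=5: y≈2.253489, sp=2, e=sp−y≈-0.253489; I≈4.190244, D=e−e_prev≈0.352923; u=3/4·(-0.253489)+3/2·4.190244+1·0.352923≈6.448172; next y=3/10·2.253489+1/4·6.448172≈2.288090
n=6: y≈2.288090, sp=2, e=sp−y≈-0.288090; I≈3.902154, D=e−e_prev≈-0.034600; u=3/4·(-0.288090)+3/2·3.902154+1·(-0.034600)≈5.602563; next y=3/10·2.288090+1/4·5.602563≈2.087068
n=7: y≈2.087068, sp=2, e=sp−y≈-0.087068; I≈3.815086, D=e−e_prev≈0.201022; u=3/4·(-0.087068)+3/2·3.815086+1·0.201022≈5.858351; next y=3/10·2.087068+1/4·5.858351≈2.090708

0 5 16.250 0.000
1 5 5.547 4.063
2 2 6.001 2.605
3 2 7.687 2.282
4 2 5.886 2.606
5 2 6.448 2.253
6 2 5.603 2.288
7 2 5.858 2.087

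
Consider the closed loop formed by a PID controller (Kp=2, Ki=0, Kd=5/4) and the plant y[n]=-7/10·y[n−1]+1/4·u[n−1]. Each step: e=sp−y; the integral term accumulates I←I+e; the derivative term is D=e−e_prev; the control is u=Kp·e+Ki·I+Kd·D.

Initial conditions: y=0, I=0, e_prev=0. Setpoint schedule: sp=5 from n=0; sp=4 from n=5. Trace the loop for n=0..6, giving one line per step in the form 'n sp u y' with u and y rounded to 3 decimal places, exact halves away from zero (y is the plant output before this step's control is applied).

(exact arithmetic carried between steps; '≈' marks a value shown rounded to 6 d.p. or computed from one; I and e_prev carry over from the previous line; the table rounds u and y to 3 d.p., halves away from zero)
n=0: y=0, sp=5, e=sp−y=5; I=5, D=e−e_prev=5; u=2·5+0·5+5/4·5=16.25; next y=-7/10·0+1/4·16.25=4.0625
n=1: y=4.0625, sp=5, e=sp−y=0.9375; I=5.9375, D=e−e_prev=-4.0625; u=2·0.9375+0·5.9375+5/4·(-4.0625)=-3.203125; next y=-7/10·4.0625+1/4·(-3.203125)≈-3.644531
n=2: y≈-3.644531, sp=5, e=sp−y≈8.644531; I≈14.582031, D=e−e_prev≈7.707031; u=2·8.644531+0·14.582031+5/4·7.707031≈26.922852; next y=-7/10·(-3.644531)+1/4·26.922852≈9.281885
n=3: y≈9.281885, sp=5, e=sp−y≈-4.281885; I≈10.300146, D=e−e_prev≈-12.926416; u=2·(-4.281885)+0·10.300146+5/4·(-12.926416)≈-24.721790; next y=-7/10·9.281885+1/4·(-24.721790)≈-12.677767
n=4: y≈-12.677767, sp=5, e=sp−y≈17.677767; I≈27.977913, D=e−e_prev≈21.959651; u=2·17.677767+0·27.977913+5/4·21.959651≈62.805098; next y=-7/10·(-12.677767)+1/4·62.805098≈24.575711
n=5: y≈24.575711, sp=4, e=sp−y≈-20.575711; I≈7.402202, D=e−e_prev≈-38.253478; u=2·(-20.575711)+0·7.402202+5/4·(-38.253478)≈-88.968270; next y=-7/10·24.575711+1/4·(-88.968270)≈-39.445065
n=6: y≈-39.445065, sp=4, e=sp−y≈43.445065; I≈50.847267, D=e−e_prev≈64.020776; u=2·43.445065+0·50.847267+5/4·64.020776≈166.916101; next y=-7/10·(-39.445065)+1/4·166.916101≈69.340571

0 5 16.250 0.000
1 5 -3.203 4.063
2 5 26.923 -3.645
3 5 -24.722 9.282
4 5 62.805 -12.678
5 4 -88.968 24.576
6 4 166.916 -39.445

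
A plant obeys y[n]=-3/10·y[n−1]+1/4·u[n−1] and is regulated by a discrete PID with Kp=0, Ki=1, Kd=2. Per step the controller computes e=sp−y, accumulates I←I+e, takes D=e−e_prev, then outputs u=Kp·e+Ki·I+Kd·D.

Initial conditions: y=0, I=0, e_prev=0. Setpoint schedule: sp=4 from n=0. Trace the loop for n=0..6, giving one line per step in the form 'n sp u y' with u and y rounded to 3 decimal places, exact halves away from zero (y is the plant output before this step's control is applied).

0 4 12.000 0.000
1 4 -1.000 3.000
2 4 18.450 -1.150
3 4 -3.023 4.958
4 4 29.836 -2.243
5 4 -9.446 8.132
6 4 45.971 -4.801

(exact arithmetic carried between steps; '≈' marks a value shown rounded to 6 d.p. or computed from one; I and e_prev carry over from the previous line; the table rounds u and y to 3 d.p., halves away from zero)
n=0: y=0, sp=4, e=sp−y=4; I=4, D=e−e_prev=4; u=0·4+1·4+2·4=12; next y=-3/10·0+1/4·12=3
n=1: y=3, sp=4, e=sp−y=1; I=5, D=e−e_prev=-3; u=0·1+1·5+2·(-3)=-1; next y=-3/10·3+1/4·(-1)=-1.15
n=2: y=-1.15, sp=4, e=sp−y=5.15; I=10.15, D=e−e_prev=4.15; u=0·5.15+1·10.15+2·4.15=18.45; next y=-3/10·(-1.15)+1/4·18.45=4.9575
n=3: y=4.9575, sp=4, e=sp−y=-0.9575; I=9.1925, D=e−e_prev=-6.1075; u=0·(-0.9575)+1·9.1925+2·(-6.1075)=-3.0225; next y=-3/10·4.9575+1/4·(-3.0225)=-2.242875
n=4: y=-2.242875, sp=4, e=sp−y=6.242875; I=15.435375, D=e−e_prev=7.200375; u=0·6.242875+1·15.435375+2·7.200375=29.836125; next y=-3/10·(-2.242875)+1/4·29.836125≈8.131894
n=5: y≈8.131894, sp=4, e=sp−y≈-4.131894; I≈11.303481, D=e−e_prev≈-10.374769; u=0·(-4.131894)+1·11.303481+2·(-10.374769)≈-9.446056; next y=-3/10·8.131894+1/4·(-9.446056)≈-4.801082
n=6: y≈-4.801082, sp=4, e=sp−y≈8.801082; I≈20.104563, D=e−e_prev≈12.932976; u=0·8.801082+1·20.104563+2·12.932976≈45.970515; next y=-3/10·(-4.801082)+1/4·45.970515≈12.932953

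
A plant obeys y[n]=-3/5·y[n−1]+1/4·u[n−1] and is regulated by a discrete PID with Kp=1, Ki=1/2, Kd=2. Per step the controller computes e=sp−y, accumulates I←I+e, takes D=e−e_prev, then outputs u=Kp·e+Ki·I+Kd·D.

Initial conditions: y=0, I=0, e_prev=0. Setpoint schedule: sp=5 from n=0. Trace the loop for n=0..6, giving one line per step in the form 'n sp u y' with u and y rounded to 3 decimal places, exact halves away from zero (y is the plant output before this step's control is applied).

(exact arithmetic carried between steps; '≈' marks a value shown rounded to 6 d.p. or computed from one; I and e_prev carry over from the previous line; the table rounds u and y to 3 d.p., halves away from zero)
n=0: y=0, sp=5, e=sp−y=5; I=5, D=e−e_prev=5; u=1·5+1/2·5+2·5=17.5; next y=-3/5·0+1/4·17.5=4.375
n=1: y=4.375, sp=5, e=sp−y=0.625; I=5.625, D=e−e_prev=-4.375; u=1·0.625+1/2·5.625+2·(-4.375)=-5.3125; next y=-3/5·4.375+1/4·(-5.3125)=-3.953125
n=2: y=-3.953125, sp=5, e=sp−y=8.953125; I=14.578125, D=e−e_prev=8.328125; u=1·8.953125+1/2·14.578125+2·8.328125≈32.898438; next y=-3/5·(-3.953125)+1/4·32.898438≈10.596484
n=3: y≈10.596484, sp=5, e=sp−y≈-5.596484; I≈8.981641, D=e−e_prev≈-14.549609; u=1·(-5.596484)+1/2·8.981641+2·(-14.549609)≈-30.204883; next y=-3/5·10.596484+1/4·(-30.204883)≈-13.909111
n=4: y≈-13.909111, sp=5, e=sp−y≈18.909111; I≈27.890752, D=e−e_prev≈24.505596; u=1·18.909111+1/2·27.890752+2·24.505596≈81.865679; next y=-3/5·(-13.909111)+1/4·81.865679≈28.811886
n=5: y≈28.811886, sp=5, e=sp−y≈-23.811886; I≈4.078865, D=e−e_prev≈-42.720998; u=1·(-23.811886)+1/2·4.078865+2·(-42.720998)≈-107.214449; next y=-3/5·28.811886+1/4·(-107.214449)≈-44.090744
n=6: y≈-44.090744, sp=5, e=sp−y≈49.090744; I≈53.169610, D=e−e_prev≈72.902631; u=1·49.090744+1/2·53.169610+2·72.902631≈221.480810; next y=-3/5·(-44.090744)+1/4·221.480810≈81.824649

0 5 17.500 0.000
1 5 -5.313 4.375
2 5 32.898 -3.953
3 5 -30.205 10.596
4 5 81.866 -13.909
5 5 -107.214 28.812
6 5 221.481 -44.091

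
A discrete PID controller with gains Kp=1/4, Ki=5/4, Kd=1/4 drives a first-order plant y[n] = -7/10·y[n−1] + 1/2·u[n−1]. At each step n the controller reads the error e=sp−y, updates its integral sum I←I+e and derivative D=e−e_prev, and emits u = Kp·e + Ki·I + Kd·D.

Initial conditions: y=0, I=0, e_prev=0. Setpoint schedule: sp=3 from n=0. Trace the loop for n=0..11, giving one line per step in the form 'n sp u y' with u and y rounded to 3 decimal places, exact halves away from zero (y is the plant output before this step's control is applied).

(exact arithmetic carried between steps; '≈' marks a value shown rounded to 6 d.p. or computed from one; I and e_prev carry over from the previous line; the table rounds u and y to 3 d.p., halves away from zero)
n=0: y=0, sp=3, e=sp−y=3; I=3, D=e−e_prev=3; u=1/4·3+5/4·3+1/4·3=5.25; next y=-7/10·0+1/2·5.25=2.625
n=1: y=2.625, sp=3, e=sp−y=0.375; I=3.375, D=e−e_prev=-2.625; u=1/4·0.375+5/4·3.375+1/4·(-2.625)=3.65625; next y=-7/10·2.625+1/2·3.65625=-0.009375
n=2: y=-0.009375, sp=3, e=sp−y=3.009375; I=6.384375, D=e−e_prev=2.634375; u=1/4·3.009375+5/4·6.384375+1/4·2.634375≈9.391406; next y=-7/10·(-0.009375)+1/2·9.391406≈4.702266
n=3: y≈4.702266, sp=3, e=sp−y≈-1.702266; I≈4.682109, D=e−e_prev≈-4.711641; u=1/4·(-1.702266)+5/4·4.682109+1/4·(-4.711641)≈4.249160; next y=-7/10·4.702266+1/2·4.249160≈-1.167006
n=4: y≈-1.167006, sp=3, e=sp−y≈4.167006; I≈8.849115, D=e−e_prev≈5.869271; u=1/4·4.167006+5/4·8.849115+1/4·5.869271≈13.570463; next y=-7/10·(-1.167006)+1/2·13.570463≈7.602136
n=5: y≈7.602136, sp=3, e=sp−y≈-4.602136; I≈4.246979, D=e−e_prev≈-8.769142; u=1/4·(-4.602136)+5/4·4.246979+1/4·(-8.769142)≈1.965905; next y=-7/10·7.602136+1/2·1.965905≈-4.338543
n=6: y≈-4.338543, sp=3, e=sp−y≈7.338543; I≈11.585522, D=e−e_prev≈11.940678; u=1/4·7.338543+5/4·11.585522+1/4·11.940678≈19.301708; next y=-7/10·(-4.338543)+1/2·19.301708≈12.687834
n=7: y≈12.687834, sp=3, e=sp−y≈-9.687834; I≈1.897688, D=e−e_prev≈-17.026376; u=1/4·(-9.687834)+5/4·1.897688+1/4·(-17.026376)≈-4.306442; next y=-7/10·12.687834+1/2·(-4.306442)≈-11.034705
n=8: y≈-11.034705, sp=3, e=sp−y≈14.034705; I≈15.932393, D=e−e_prev≈23.722538; u=1/4·14.034705+5/4·15.932393+1/4·23.722538≈29.354802; next y=-7/10·(-11.034705)+1/2·29.354802≈22.401694
n=9: y≈22.401694, sp=3, e=sp−y≈-19.401694; I≈-3.469301, D=e−e_prev≈-33.436399; u=1/4·(-19.401694)+5/4·(-3.469301)+1/4·(-33.436399)≈-17.546150; next y=-7/10·22.401694+1/2·(-17.546150)≈-24.454261
n=10: y≈-24.454261, sp=3, e=sp−y≈27.454261; I≈23.984960, D=e−e_prev≈46.855955; u=1/4·27.454261+5/4·23.984960+1/4·46.855955≈48.558753; next y=-7/10·(-24.454261)+1/2·48.558753≈41.397359
n=11: y≈41.397359, sp=3, e=sp−y≈-38.397359; I≈-14.412400, D=e−e_prev≈-65.851620; u=1/4·(-38.397359)+5/4·(-14.412400)+1/4·(-65.851620)≈-44.077745; next y=-7/10·41.397359+1/2·(-44.077745)≈-51.017024

0 3 5.250 0.000
1 3 3.656 2.625
2 3 9.391 -0.009
3 3 4.249 4.702
4 3 13.570 -1.167
5 3 1.966 7.602
6 3 19.302 -4.339
7 3 -4.306 12.688
8 3 29.355 -11.035
9 3 -17.546 22.402
10 3 48.559 -24.454
11 3 -44.078 41.397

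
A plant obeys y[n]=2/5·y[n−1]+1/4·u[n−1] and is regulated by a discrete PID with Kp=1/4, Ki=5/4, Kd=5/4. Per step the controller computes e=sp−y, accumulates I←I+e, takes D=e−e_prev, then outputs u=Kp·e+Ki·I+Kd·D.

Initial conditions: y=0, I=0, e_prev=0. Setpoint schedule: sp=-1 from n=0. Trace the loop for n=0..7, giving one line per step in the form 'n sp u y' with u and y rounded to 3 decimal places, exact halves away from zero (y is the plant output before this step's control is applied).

(exact arithmetic carried between steps; '≈' marks a value shown rounded to 6 d.p. or computed from one; I and e_prev carry over from the previous line; the table rounds u and y to 3 d.p., halves away from zero)
n=0: y=0, sp=-1, e=sp−y=-1; I=-1, D=e−e_prev=-1; u=1/4·(-1)+5/4·(-1)+5/4·(-1)=-2.75; next y=2/5·0+1/4·(-2.75)=-0.6875
n=1: y=-0.6875, sp=-1, e=sp−y=-0.3125; I=-1.3125, D=e−e_prev=0.6875; u=1/4·(-0.3125)+5/4·(-1.3125)+5/4·0.6875=-0.859375; next y=2/5·(-0.6875)+1/4·(-0.859375)≈-0.489844
n=2: y≈-0.489844, sp=-1, e=sp−y≈-0.510156; I≈-1.822656, D=e−e_prev≈-0.197656; u=1/4·(-0.510156)+5/4·(-1.822656)+5/4·(-0.197656)≈-2.652930; next y=2/5·(-0.489844)+1/4·(-2.652930)≈-0.859170
n=3: y≈-0.859170, sp=-1, e=sp−y≈-0.140830; I≈-1.963486, D=e−e_prev≈0.369326; u=1/4·(-0.140830)+5/4·(-1.963486)+5/4·0.369326≈-2.027908; next y=2/5·(-0.859170)+1/4·(-2.027908)≈-0.850645
n=4: y≈-0.850645, sp=-1, e=sp−y≈-0.149355; I≈-2.112841, D=e−e_prev≈-0.008525; u=1/4·(-0.149355)+5/4·(-2.112841)+5/4·(-0.008525)≈-2.689047; next y=2/5·(-0.850645)+1/4·(-2.689047)≈-1.012520
n=5: y≈-1.012520, sp=-1, e=sp−y≈0.012520; I≈-2.100322, D=e−e_prev≈0.161875; u=1/4·0.012520+5/4·(-2.100322)+5/4·0.161875≈-2.419929; next y=2/5·(-1.012520)+1/4·(-2.419929)≈-1.009990
n=6: y≈-1.009990, sp=-1, e=sp−y≈0.009990; I≈-2.090332, D=e−e_prev≈-0.002530; u=1/4·0.009990+5/4·(-2.090332)+5/4·(-0.002530)≈-2.613579; next y=2/5·(-1.009990)+1/4·(-2.613579)≈-1.057391
n=7: y≈-1.057391, sp=-1, e=sp−y≈0.057391; I≈-2.032941, D=e−e_prev≈0.047401; u=1/4·0.057391+5/4·(-2.032941)+5/4·0.047401≈-2.467577; next y=2/5·(-1.057391)+1/4·(-2.467577)≈-1.039851

0 -1 -2.750 0.000
1 -1 -0.859 -0.688
2 -1 -2.653 -0.490
3 -1 -2.028 -0.859
4 -1 -2.689 -0.851
5 -1 -2.420 -1.013
6 -1 -2.614 -1.010
7 -1 -2.468 -1.057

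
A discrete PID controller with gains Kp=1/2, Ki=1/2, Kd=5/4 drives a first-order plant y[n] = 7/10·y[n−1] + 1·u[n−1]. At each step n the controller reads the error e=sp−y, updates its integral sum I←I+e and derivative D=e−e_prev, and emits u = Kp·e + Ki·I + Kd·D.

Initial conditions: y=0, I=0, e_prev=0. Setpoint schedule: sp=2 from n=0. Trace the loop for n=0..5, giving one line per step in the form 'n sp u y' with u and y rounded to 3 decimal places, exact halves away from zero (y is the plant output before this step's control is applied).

0 2 4.500 0.000
1 2 -7.125 4.500
2 2 16.319 -3.975
3 2 -30.688 13.536
4 2 63.618 -21.212
5 2 -125.670 48.769

(exact arithmetic carried between steps; '≈' marks a value shown rounded to 6 d.p. or computed from one; I and e_prev carry over from the previous line; the table rounds u and y to 3 d.p., halves away from zero)
n=0: y=0, sp=2, e=sp−y=2; I=2, D=e−e_prev=2; u=1/2·2+1/2·2+5/4·2=4.5; next y=7/10·0+1·4.5=4.5
n=1: y=4.5, sp=2, e=sp−y=-2.5; I=-0.5, D=e−e_prev=-4.5; u=1/2·(-2.5)+1/2·(-0.5)+5/4·(-4.5)=-7.125; next y=7/10·4.5+1·(-7.125)=-3.975
n=2: y=-3.975, sp=2, e=sp−y=5.975; I=5.475, D=e−e_prev=8.475; u=1/2·5.975+1/2·5.475+5/4·8.475=16.31875; next y=7/10·(-3.975)+1·16.31875=13.53625
n=3: y=13.53625, sp=2, e=sp−y=-11.53625; I=-6.06125, D=e−e_prev=-17.51125; u=1/2·(-11.53625)+1/2·(-6.06125)+5/4·(-17.51125)≈-30.687813; next y=7/10·13.53625+1·(-30.687813)≈-21.212438
n=4: y≈-21.212438, sp=2, e=sp−y≈23.212438; I≈17.151188, D=e−e_prev≈34.748688; u=1/2·23.212438+1/2·17.151188+5/4·34.748688≈63.617672; next y=7/10·(-21.212438)+1·63.617672≈48.768966
n=5: y≈48.768966, sp=2, e=sp−y≈-46.768966; I≈-29.617778, D=e−e_prev≈-69.981403; u=1/2·(-46.768966)+1/2·(-29.617778)+5/4·(-69.981403)≈-125.670126; next y=7/10·48.768966+1·(-125.670126)≈-91.531850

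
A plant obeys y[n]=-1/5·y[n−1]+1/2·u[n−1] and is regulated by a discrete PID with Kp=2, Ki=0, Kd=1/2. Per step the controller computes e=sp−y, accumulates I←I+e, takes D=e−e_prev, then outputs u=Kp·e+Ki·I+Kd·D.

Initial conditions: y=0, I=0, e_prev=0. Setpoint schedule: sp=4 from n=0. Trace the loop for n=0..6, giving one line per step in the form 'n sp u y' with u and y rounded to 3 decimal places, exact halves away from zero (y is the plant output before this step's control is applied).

(exact arithmetic carried between steps; '≈' marks a value shown rounded to 6 d.p. or computed from one; I and e_prev carry over from the previous line; the table rounds u and y to 3 d.p., halves away from zero)
n=0: y=0, sp=4, e=sp−y=4; I=4, D=e−e_prev=4; u=2·4+0·4+1/2·4=10; next y=-1/5·0+1/2·10=5
n=1: y=5, sp=4, e=sp−y=-1; I=3, D=e−e_prev=-5; u=2·(-1)+0·3+1/2·(-5)=-4.5; next y=-1/5·5+1/2·(-4.5)=-3.25
n=2: y=-3.25, sp=4, e=sp−y=7.25; I=10.25, D=e−e_prev=8.25; u=2·7.25+0·10.25+1/2·8.25=18.625; next y=-1/5·(-3.25)+1/2·18.625=9.9625
n=3: y=9.9625, sp=4, e=sp−y=-5.9625; I=4.2875, D=e−e_prev=-13.2125; u=2·(-5.9625)+0·4.2875+1/2·(-13.2125)=-18.53125; next y=-1/5·9.9625+1/2·(-18.53125)=-11.258125
n=4: y=-11.258125, sp=4, e=sp−y=15.258125; I=19.545625, D=e−e_prev=21.220625; u=2·15.258125+0·19.545625+1/2·21.220625≈41.126563; next y=-1/5·(-11.258125)+1/2·41.126563≈22.814906
n=5: y≈22.814906, sp=4, e=sp−y≈-18.814906; I≈0.730719, D=e−e_prev≈-34.073031; u=2·(-18.814906)+0·0.730719+1/2·(-34.073031)≈-54.666328; next y=-1/5·22.814906+1/2·(-54.666328)≈-31.896145
n=6: y≈-31.896145, sp=4, e=sp−y≈35.896145; I≈36.626864, D=e−e_prev≈54.711052; u=2·35.896145+0·36.626864+1/2·54.711052≈99.147816; next y=-1/5·(-31.896145)+1/2·99.147816≈55.953137

0 4 10.000 0.000
1 4 -4.500 5.000
2 4 18.625 -3.250
3 4 -18.531 9.963
4 4 41.127 -11.258
5 4 -54.666 22.815
6 4 99.148 -31.896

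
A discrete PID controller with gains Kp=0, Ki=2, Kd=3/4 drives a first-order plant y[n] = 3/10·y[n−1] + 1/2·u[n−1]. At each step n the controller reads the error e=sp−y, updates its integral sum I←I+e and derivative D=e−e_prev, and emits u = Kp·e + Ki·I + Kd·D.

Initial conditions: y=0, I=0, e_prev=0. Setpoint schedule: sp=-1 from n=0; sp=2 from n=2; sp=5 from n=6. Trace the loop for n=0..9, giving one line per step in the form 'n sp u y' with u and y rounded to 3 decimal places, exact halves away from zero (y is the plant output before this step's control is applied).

(exact arithmetic carried between steps; '≈' marks a value shown rounded to 6 d.p. or computed from one; I and e_prev carry over from the previous line; the table rounds u and y to 3 d.p., halves away from zero)
n=0: y=0, sp=-1, e=sp−y=-1; I=-1, D=e−e_prev=-1; u=0·(-1)+2·(-1)+3/4·(-1)=-2.75; next y=3/10·0+1/2·(-2.75)=-1.375
n=1: y=-1.375, sp=-1, e=sp−y=0.375; I=-0.625, D=e−e_prev=1.375; u=0·0.375+2·(-0.625)+3/4·1.375=-0.21875; next y=3/10·(-1.375)+1/2·(-0.21875)=-0.521875
n=2: y=-0.521875, sp=2, e=sp−y=2.521875; I=1.896875, D=e−e_prev=2.146875; u=0·2.521875+2·1.896875+3/4·2.146875≈5.403906; next y=3/10·(-0.521875)+1/2·5.403906≈2.545391
n=3: y≈2.545391, sp=2, e=sp−y≈-0.545391; I≈1.351484, D=e−e_prev≈-3.067266; u=0·(-0.545391)+2·1.351484+3/4·(-3.067266)≈0.402520; next y=3/10·2.545391+1/2·0.402520≈0.964877
n=4: y≈0.964877, sp=2, e=sp−y≈1.035123; I≈2.386607, D=e−e_prev≈1.580514; u=0·1.035123+2·2.386607+3/4·1.580514≈5.958600; next y=3/10·0.964877+1/2·5.958600≈3.268763
n=5: y≈3.268763, sp=2, e=sp−y≈-1.268763; I≈1.117844, D=e−e_prev≈-2.303886; u=0·(-1.268763)+2·1.117844+3/4·(-2.303886)≈0.507774; next y=3/10·3.268763+1/2·0.507774≈1.234516
n=6: y≈1.234516, sp=5, e=sp−y≈3.765484; I≈4.883328, D=e−e_prev≈5.034247; u=0·3.765484+2·4.883328+3/4·5.034247≈13.542342; next y=3/10·1.234516+1/2·13.542342≈7.141526
n=7: y≈7.141526, sp=5, e=sp−y≈-2.141526; I≈2.741803, D=e−e_prev≈-5.907010; u=0·(-2.141526)+2·2.741803+3/4·(-5.907010)≈1.053348; next y=3/10·7.141526+1/2·1.053348≈2.669132
n=8: y≈2.669132, sp=5, e=sp−y≈2.330868; I≈5.072671, D=e−e_prev≈4.472394; u=0·2.330868+2·5.072671+3/4·4.472394≈13.499638; next y=3/10·2.669132+1/2·13.499638≈7.550558
n=9: y≈7.550558, sp=5, e=sp−y≈-2.550558; I≈2.522113, D=e−e_prev≈-4.881427; u=0·(-2.550558)+2·2.522113+3/4·(-4.881427)≈1.383155; next y=3/10·7.550558+1/2·1.383155≈2.956745

0 -1 -2.750 0.000
1 -1 -0.219 -1.375
2 2 5.404 -0.522
3 2 0.403 2.545
4 2 5.959 0.965
5 2 0.508 3.269
6 5 13.542 1.235
7 5 1.053 7.142
8 5 13.500 2.669
9 5 1.383 7.551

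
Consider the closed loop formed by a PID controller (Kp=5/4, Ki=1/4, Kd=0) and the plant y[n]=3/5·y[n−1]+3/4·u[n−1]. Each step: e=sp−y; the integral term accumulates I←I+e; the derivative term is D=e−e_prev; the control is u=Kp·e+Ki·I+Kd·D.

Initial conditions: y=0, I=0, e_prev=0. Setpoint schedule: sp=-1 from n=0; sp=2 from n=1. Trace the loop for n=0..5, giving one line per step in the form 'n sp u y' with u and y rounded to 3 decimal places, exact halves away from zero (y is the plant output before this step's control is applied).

(exact arithmetic carried between steps; '≈' marks a value shown rounded to 6 d.p. or computed from one; I and e_prev carry over from the previous line; the table rounds u and y to 3 d.p., halves away from zero)
n=0: y=0, sp=-1, e=sp−y=-1; I=-1, D=e−e_prev=-1; u=5/4·(-1)+1/4·(-1)+0·(-1)=-1.5; next y=3/5·0+3/4·(-1.5)=-1.125
n=1: y=-1.125, sp=2, e=sp−y=3.125; I=2.125, D=e−e_prev=4.125; u=5/4·3.125+1/4·2.125+0·4.125=4.4375; next y=3/5·(-1.125)+3/4·4.4375=2.653125
n=2: y=2.653125, sp=2, e=sp−y=-0.653125; I=1.471875, D=e−e_prev=-3.778125; u=5/4·(-0.653125)+1/4·1.471875+0·(-3.778125)≈-0.448438; next y=3/5·2.653125+3/4·(-0.448438)≈1.255547
n=3: y≈1.255547, sp=2, e=sp−y≈0.744453; I≈2.216328, D=e−e_prev≈1.397578; u=5/4·0.744453+1/4·2.216328+0·1.397578≈1.484648; next y=3/5·1.255547+3/4·1.484648≈1.866814
n=4: y≈1.866814, sp=2, e=sp−y≈0.133186; I≈2.349514, D=e−e_prev≈-0.611268; u=5/4·0.133186+1/4·2.349514+0·(-0.611268)≈0.753860; next y=3/5·1.866814+3/4·0.753860≈1.685484
n=5: y≈1.685484, sp=2, e=sp−y≈0.314516; I≈2.664030, D=e−e_prev≈0.181331; u=5/4·0.314516+1/4·2.664030+0·0.181331≈1.059153; next y=3/5·1.685484+3/4·1.059153≈1.805655

0 -1 -1.500 0.000
1 2 4.438 -1.125
2 2 -0.448 2.653
3 2 1.485 1.256
4 2 0.754 1.867
5 2 1.059 1.685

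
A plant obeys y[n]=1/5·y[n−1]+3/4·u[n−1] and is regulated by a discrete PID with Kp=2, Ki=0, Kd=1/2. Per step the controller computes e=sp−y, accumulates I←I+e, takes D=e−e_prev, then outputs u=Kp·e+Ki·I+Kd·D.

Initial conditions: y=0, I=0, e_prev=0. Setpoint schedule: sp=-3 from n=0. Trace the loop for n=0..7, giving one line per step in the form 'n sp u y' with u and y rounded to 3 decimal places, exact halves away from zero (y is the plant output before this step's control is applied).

0 -3 -7.500 0.000
1 -3 8.063 -5.625
2 -3 -21.117 4.922
3 -3 33.595 -14.854
4 -3 -68.990 22.225
5 -3 123.356 -47.298
6 -3 -237.293 83.058
7 -3 438.925 -161.358

(exact arithmetic carried between steps; '≈' marks a value shown rounded to 6 d.p. or computed from one; I and e_prev carry over from the previous line; the table rounds u and y to 3 d.p., halves away from zero)
n=0: y=0, sp=-3, e=sp−y=-3; I=-3, D=e−e_prev=-3; u=2·(-3)+0·(-3)+1/2·(-3)=-7.5; next y=1/5·0+3/4·(-7.5)=-5.625
n=1: y=-5.625, sp=-3, e=sp−y=2.625; I=-0.375, D=e−e_prev=5.625; u=2·2.625+0·(-0.375)+1/2·5.625=8.0625; next y=1/5·(-5.625)+3/4·8.0625=4.921875
n=2: y=4.921875, sp=-3, e=sp−y=-7.921875; I=-8.296875, D=e−e_prev=-10.546875; u=2·(-7.921875)+0·(-8.296875)+1/2·(-10.546875)≈-21.117188; next y=1/5·4.921875+3/4·(-21.117188)≈-14.853516
n=3: y≈-14.853516, sp=-3, e=sp−y≈11.853516; I≈3.556641, D=e−e_prev≈19.775391; u=2·11.853516+0·3.556641+1/2·19.775391≈33.594727; next y=1/5·(-14.853516)+3/4·33.594727≈22.225342
n=4: y≈22.225342, sp=-3, e=sp−y≈-25.225342; I≈-21.668701, D=e−e_prev≈-37.078857; u=2·(-25.225342)+0·(-21.668701)+1/2·(-37.078857)≈-68.990112; next y=1/5·22.225342+3/4·(-68.990112)≈-47.297516
n=5: y≈-47.297516, sp=-3, e=sp−y≈44.297516; I≈22.628815, D=e−e_prev≈69.522858; u=2·44.297516+0·22.628815+1/2·69.522858≈123.356461; next y=1/5·(-47.297516)+3/4·123.356461≈83.057842
n=6: y≈83.057842, sp=-3, e=sp−y≈-86.057842; I≈-63.429028, D=e−e_prev≈-130.355358; u=2·(-86.057842)+0·(-63.429028)+1/2·(-130.355358)≈-237.293364; next y=1/5·83.057842+3/4·(-237.293364)≈-161.358454
n=7: y≈-161.358454, sp=-3, e=sp−y≈158.358454; I≈94.929427, D=e−e_prev≈244.416296; u=2·158.358454+0·94.929427+1/2·244.416296≈438.925057; next y=1/5·(-161.358454)+3/4·438.925057≈296.922102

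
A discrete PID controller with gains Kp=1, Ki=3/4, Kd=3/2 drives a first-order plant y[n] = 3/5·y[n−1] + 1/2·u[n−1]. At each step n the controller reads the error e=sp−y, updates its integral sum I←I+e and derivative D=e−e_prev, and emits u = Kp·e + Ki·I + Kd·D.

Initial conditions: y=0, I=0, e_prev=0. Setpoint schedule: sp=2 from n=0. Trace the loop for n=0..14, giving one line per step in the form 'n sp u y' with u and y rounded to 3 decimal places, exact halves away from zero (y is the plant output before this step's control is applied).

0 2 6.500 0.000
1 2 -5.563 3.250
2 2 11.639 -0.831
3 2 -12.353 5.321
4 2 21.375 -2.984
5 2 -25.959 8.897
6 2 40.440 -7.641
7 2 -52.785 15.635
8 2 78.004 -17.011
9 2 -105.578 28.795
10 2 152.033 -35.512
11 2 -209.513 54.710
12 2 297.868 -71.931
13 2 -414.190 105.776
14 2 585.105 -143.630

(exact arithmetic carried between steps; '≈' marks a value shown rounded to 6 d.p. or computed from one; I and e_prev carry over from the previous line; the table rounds u and y to 3 d.p., halves away from zero)
n=0: y=0, sp=2, e=sp−y=2; I=2, D=e−e_prev=2; u=1·2+3/4·2+3/2·2=6.5; next y=3/5·0+1/2·6.5=3.25
n=1: y=3.25, sp=2, e=sp−y=-1.25; I=0.75, D=e−e_prev=-3.25; u=1·(-1.25)+3/4·0.75+3/2·(-3.25)=-5.5625; next y=3/5·3.25+1/2·(-5.5625)=-0.83125
n=2: y=-0.83125, sp=2, e=sp−y=2.83125; I=3.58125, D=e−e_prev=4.08125; u=1·2.83125+3/4·3.58125+3/2·4.08125≈11.639063; next y=3/5·(-0.83125)+1/2·11.639063≈5.320781
n=3: y≈5.320781, sp=2, e=sp−y≈-3.320781; I≈0.260469, D=e−e_prev≈-6.152031; u=1·(-3.320781)+3/4·0.260469+3/2·(-6.152031)≈-12.353477; next y=3/5·5.320781+1/2·(-12.353477)≈-2.984270
n=4: y≈-2.984270, sp=2, e=sp−y≈4.984270; I≈5.244738, D=e−e_prev≈8.305051; u=1·4.984270+3/4·5.244738+3/2·8.305051≈21.375399; next y=3/5·(-2.984270)+1/2·21.375399≈8.897138
n=5: y≈8.897138, sp=2, e=sp−y≈-6.897138; I≈-1.652400, D=e−e_prev≈-11.881408; u=1·(-6.897138)+3/4·(-1.652400)+3/2·(-11.881408)≈-25.958549; next y=3/5·8.897138+1/2·(-25.958549)≈-7.640992
n=6: y≈-7.640992, sp=2, e=sp−y≈9.640992; I≈7.988592, D=e−e_prev≈16.538130; u=1·9.640992+3/4·7.988592+3/2·16.538130≈40.439630; next y=3/5·(-7.640992)+1/2·40.439630≈15.635220
n=7: y≈15.635220, sp=2, e=sp−y≈-13.635220; I≈-5.646628, D=e−e_prev≈-23.276212; u=1·(-13.635220)+3/4·(-5.646628)+3/2·(-23.276212)≈-52.784509; next y=3/5·15.635220+1/2·(-52.784509)≈-17.011122
n=8: y≈-17.011122, sp=2, e=sp−y≈19.011122; I≈13.364494, D=e−e_prev≈32.646343; u=1·19.011122+3/4·13.364494+3/2·32.646343≈78.004007; next y=3/5·(-17.011122)+1/2·78.004007≈28.795330
n=9: y≈28.795330, sp=2, e=sp−y≈-26.795330; I≈-13.430836, D=e−e_prev≈-45.806452; u=1·(-26.795330)+3/4·(-13.430836)+3/2·(-45.806452)≈-105.578136; next y=3/5·28.795330+1/2·(-105.578136)≈-35.511870
n=10: y≈-35.511870, sp=2, e=sp−y≈37.511870; I≈24.081034, D=e−e_prev≈64.307200; u=1·37.511870+3/4·24.081034+3/2·64.307200≈152.033445; next y=3/5·(-35.511870)+1/2·152.033445≈54.709601
n=11: y≈54.709601, sp=2, e=sp−y≈-52.709601; I≈-28.628567, D=e−e_prev≈-90.221470; u=1·(-52.709601)+3/4·(-28.628567)+3/2·(-90.221470)≈-209.513231; next y=3/5·54.709601+1/2·(-209.513231)≈-71.930855
n=12: y≈-71.930855, sp=2, e=sp−y≈73.930855; I≈45.302289, D=e−e_prev≈126.640456; u=1·73.930855+3/4·45.302289+3/2·126.640456≈297.868255; next y=3/5·(-71.930855)+1/2·297.868255≈105.775615
n=13: y≈105.775615, sp=2, e=sp−y≈-103.775615; I≈-58.473326, D=e−e_prev≈-177.706470; u=1·(-103.775615)+3/4·(-58.473326)+3/2·(-177.706470)≈-414.190314; next y=3/5·105.775615+1/2·(-414.190314)≈-143.629788
n=14: y≈-143.629788, sp=2, e=sp−y≈145.629788; I≈87.156462, D=e−e_prev≈249.405403; u=1·145.629788+3/4·87.156462+3/2·249.405403≈585.105238; next y=3/5·(-143.629788)+1/2·585.105238≈206.374746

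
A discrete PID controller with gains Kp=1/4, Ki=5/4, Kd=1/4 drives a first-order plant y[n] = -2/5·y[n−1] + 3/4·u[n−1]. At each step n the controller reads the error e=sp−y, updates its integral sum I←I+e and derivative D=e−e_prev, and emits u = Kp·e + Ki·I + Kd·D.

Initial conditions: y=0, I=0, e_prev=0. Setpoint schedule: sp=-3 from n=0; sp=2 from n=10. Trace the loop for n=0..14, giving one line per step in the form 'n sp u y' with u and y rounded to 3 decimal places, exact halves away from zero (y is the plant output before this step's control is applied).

(exact arithmetic carried between steps; '≈' marks a value shown rounded to 6 d.p. or computed from one; I and e_prev carry over from the previous line; the table rounds u and y to 3 d.p., halves away from zero)
n=0: y=0, sp=-3, e=sp−y=-3; I=-3, D=e−e_prev=-3; u=1/4·(-3)+5/4·(-3)+1/4·(-3)=-5.25; next y=-2/5·0+3/4·(-5.25)=-3.9375
n=1: y=-3.9375, sp=-3, e=sp−y=0.9375; I=-2.0625, D=e−e_prev=3.9375; u=1/4·0.9375+5/4·(-2.0625)+1/4·3.9375=-1.359375; next y=-2/5·(-3.9375)+3/4·(-1.359375)≈0.555469
n=2: y≈0.555469, sp=-3, e=sp−y≈-3.555469; I≈-5.617969, D=e−e_prev≈-4.492969; u=1/4·(-3.555469)+5/4·(-5.617969)+1/4·(-4.492969)≈-9.034570; next y=-2/5·0.555469+3/4·(-9.034570)≈-6.998115
n=3: y≈-6.998115, sp=-3, e=sp−y≈3.998115; I≈-1.619854, D=e−e_prev≈7.553584; u=1/4·3.998115+5/4·(-1.619854)+1/4·7.553584≈0.863108; next y=-2/5·(-6.998115)+3/4·0.863108≈3.446577
n=4: y≈3.446577, sp=-3, e=sp−y≈-6.446577; I≈-8.066431, D=e−e_prev≈-10.444692; u=1/4·(-6.446577)+5/4·(-8.066431)+1/4·(-10.444692)≈-14.305855; next y=-2/5·3.446577+3/4·(-14.305855)≈-12.108022
n=5: y≈-12.108022, sp=-3, e=sp−y≈9.108022; I≈1.041592, D=e−e_prev≈15.554599; u=1/4·9.108022+5/4·1.041592+1/4·15.554599≈7.467645; next y=-2/5·(-12.108022)+3/4·7.467645≈10.443943
n=6: y≈10.443943, sp=-3, e=sp−y≈-13.443943; I≈-12.402351, D=e−e_prev≈-22.551965; u=1/4·(-13.443943)+5/4·(-12.402351)+1/4·(-22.551965)≈-24.501916; next y=-2/5·10.443943+3/4·(-24.501916)≈-22.554014
n=7: y≈-22.554014, sp=-3, e=sp−y≈19.554014; I≈7.151663, D=e−e_prev≈32.997957; u=1/4·19.554014+5/4·7.151663+1/4·32.997957≈22.077572; next y=-2/5·(-22.554014)+3/4·22.077572≈25.579784
n=8: y≈25.579784, sp=-3, e=sp−y≈-28.579784; I≈-21.428121, D=e−e_prev≈-48.133799; u=1/4·(-28.579784)+5/4·(-21.428121)+1/4·(-48.133799)≈-45.963547; next y=-2/5·25.579784+3/4·(-45.963547)≈-44.704574
n=9: y≈-44.704574, sp=-3, e=sp−y≈41.704574; I≈20.276453, D=e−e_prev≈70.284359; u=1/4·41.704574+5/4·20.276453+1/4·70.284359≈53.342800; next y=-2/5·(-44.704574)+3/4·53.342800≈57.888929
n=10: y≈57.888929, sp=2, e=sp−y≈-55.888929; I≈-35.612476, D=e−e_prev≈-97.593504; u=1/4·(-55.888929)+5/4·(-35.612476)+1/4·(-97.593504)≈-82.886204; next y=-2/5·57.888929+3/4·(-82.886204)≈-85.320225
n=11: y≈-85.320225, sp=2, e=sp−y≈87.320225; I≈51.707748, D=e−e_prev≈143.209154; u=1/4·87.320225+5/4·51.707748+1/4·143.209154≈122.267030; next y=-2/5·(-85.320225)+3/4·122.267030≈125.828362
n=12: y≈125.828362, sp=2, e=sp−y≈-123.828362; I≈-72.120614, D=e−e_prev≈-211.148587; u=1/4·(-123.828362)+5/4·(-72.120614)+1/4·(-211.148587)≈-173.895005; next y=-2/5·125.828362+3/4·(-173.895005)≈-180.752598
n=13: y≈-180.752598, sp=2, e=sp−y≈182.752598; I≈110.631984, D=e−e_prev≈306.580961; u=1/4·182.752598+5/4·110.631984+1/4·306.580961≈260.623370; next y=-2/5·(-180.752598)+3/4·260.623370≈267.768567
n=14: y≈267.768567, sp=2, e=sp−y≈-265.768567; I≈-155.136583, D=e−e_prev≈-448.521166; u=1/4·(-265.768567)+5/4·(-155.136583)+1/4·(-448.521166)≈-372.493161; next y=-2/5·267.768567+3/4·(-372.493161)≈-386.477298

0 -3 -5.250 0.000
1 -3 -1.359 -3.938
2 -3 -9.035 0.555
3 -3 0.863 -6.998
4 -3 -14.306 3.447
5 -3 7.468 -12.108
6 -3 -24.502 10.444
7 -3 22.078 -22.554
8 -3 -45.964 25.580
9 -3 53.343 -44.705
10 2 -82.886 57.889
11 2 122.267 -85.320
12 2 -173.895 125.828
13 2 260.623 -180.753
14 2 -372.493 267.769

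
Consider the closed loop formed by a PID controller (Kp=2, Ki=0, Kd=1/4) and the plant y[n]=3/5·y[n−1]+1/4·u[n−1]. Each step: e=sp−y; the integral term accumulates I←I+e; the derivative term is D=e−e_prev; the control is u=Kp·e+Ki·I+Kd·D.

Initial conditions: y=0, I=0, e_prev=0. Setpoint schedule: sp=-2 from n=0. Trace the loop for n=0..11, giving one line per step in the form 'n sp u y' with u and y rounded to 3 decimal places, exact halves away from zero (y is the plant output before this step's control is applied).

(exact arithmetic carried between steps; '≈' marks a value shown rounded to 6 d.p. or computed from one; I and e_prev carry over from the previous line; the table rounds u and y to 3 d.p., halves away from zero)
n=0: y=0, sp=-2, e=sp−y=-2; I=-2, D=e−e_prev=-2; u=2·(-2)+0·(-2)+1/4·(-2)=-4.5; next y=3/5·0+1/4·(-4.5)=-1.125
n=1: y=-1.125, sp=-2, e=sp−y=-0.875; I=-2.875, D=e−e_prev=1.125; u=2·(-0.875)+0·(-2.875)+1/4·1.125=-1.46875; next y=3/5·(-1.125)+1/4·(-1.46875)≈-1.042188
n=2: y≈-1.042188, sp=-2, e=sp−y≈-0.957813; I≈-3.832813, D=e−e_prev≈-0.082813; u=2·(-0.957813)+0·(-3.832813)+1/4·(-0.082813)≈-1.936328; next y=3/5·(-1.042188)+1/4·(-1.936328)≈-1.109395
n=3: y≈-1.109395, sp=-2, e=sp−y≈-0.890605; I≈-4.723418, D=e−e_prev≈0.067207; u=2·(-0.890605)+0·(-4.723418)+1/4·0.067207≈-1.764409; next y=3/5·(-1.109395)+1/4·(-1.764409)≈-1.106739
n=4: y≈-1.106739, sp=-2, e=sp−y≈-0.893261; I≈-5.616679, D=e−e_prev≈-0.002656; u=2·(-0.893261)+0·(-5.616679)+1/4·(-0.002656)≈-1.787186; next y=3/5·(-1.106739)+1/4·(-1.787186)≈-1.110840
n=5: y≈-1.110840, sp=-2, e=sp−y≈-0.889160; I≈-6.505839, D=e−e_prev≈0.004101; u=2·(-0.889160)+0·(-6.505839)+1/4·0.004101≈-1.777295; next y=3/5·(-1.110840)+1/4·(-1.777295)≈-1.110828
n=6: y≈-1.110828, sp=-2, e=sp−y≈-0.889172; I≈-7.395011, D=e−e_prev≈-0.000012; u=2·(-0.889172)+0·(-7.395011)+1/4·(-0.000012)≈-1.778348; next y=3/5·(-1.110828)+1/4·(-1.778348)≈-1.111084
n=7: y≈-1.111084, sp=-2, e=sp−y≈-0.888916; I≈-8.283928, D=e−e_prev≈0.000256; u=2·(-0.888916)+0·(-8.283928)+1/4·0.000256≈-1.777769; next y=3/5·(-1.111084)+1/4·(-1.777769)≈-1.111092
n=8: y≈-1.111092, sp=-2, e=sp−y≈-0.888908; I≈-9.172836, D=e−e_prev≈0.000009; u=2·(-0.888908)+0·(-9.172836)+1/4·0.000009≈-1.777813; next y=3/5·(-1.111092)+1/4·(-1.777813)≈-1.111109
n=9: y≈-1.111109, sp=-2, e=sp−y≈-0.888891; I≈-10.061727, D=e−e_prev≈0.000016; u=2·(-0.888891)+0·(-10.061727)+1/4·0.000016≈-1.777779; next y=3/5·(-1.111109)+1/4·(-1.777779)≈-1.111110
n=10: y≈-1.111110, sp=-2, e=sp−y≈-0.888890; I≈-10.950617, D=e−e_prev≈0.000001; u=2·(-0.888890)+0·(-10.950617)+1/4·0.000001≈-1.777780; next y=3/5·(-1.111110)+1/4·(-1.777780)≈-1.111111
n=11: y≈-1.111111, sp=-2, e=sp−y≈-0.888889; I≈-11.839506, D=e−e_prev≈0.000001; u=2·(-0.888889)+0·(-11.839506)+1/4·0.000001≈-1.777778; next y=3/5·(-1.111111)+1/4·(-1.777778)≈-1.111111

0 -2 -4.500 0.000
1 -2 -1.469 -1.125
2 -2 -1.936 -1.042
3 -2 -1.764 -1.109
4 -2 -1.787 -1.107
5 -2 -1.777 -1.111
6 -2 -1.778 -1.111
7 -2 -1.778 -1.111
8 -2 -1.778 -1.111
9 -2 -1.778 -1.111
10 -2 -1.778 -1.111
11 -2 -1.778 -1.111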